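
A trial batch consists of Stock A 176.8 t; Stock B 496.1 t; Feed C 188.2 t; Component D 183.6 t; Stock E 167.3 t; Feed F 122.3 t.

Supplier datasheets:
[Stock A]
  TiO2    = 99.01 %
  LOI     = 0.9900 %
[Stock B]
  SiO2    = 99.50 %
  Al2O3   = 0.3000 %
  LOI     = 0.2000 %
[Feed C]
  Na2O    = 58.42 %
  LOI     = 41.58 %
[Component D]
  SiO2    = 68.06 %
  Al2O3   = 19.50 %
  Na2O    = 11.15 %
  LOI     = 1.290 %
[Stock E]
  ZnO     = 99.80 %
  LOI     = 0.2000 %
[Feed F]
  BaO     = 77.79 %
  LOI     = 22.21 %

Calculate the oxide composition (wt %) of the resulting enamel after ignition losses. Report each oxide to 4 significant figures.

Values along the way are printed (rounded to four significant figures) alongside each step; all internal work runs at full float precision through the solve — every reported value includes exactly one rounding — all derived quantities are rebuilt from the batch weights for 1223 t of glass in full precision (the yield, the totals, six oxide percentages, ignition loss, net glass mass), as written in problem or answer.
Per-oxide mass from batch:
  ZnO: 167.3·0.9980 = 167.0 t
  TiO2: 176.8·0.9901 = 175.0 t
  BaO: 122.3·0.7779 = 95.14 t
  SiO2: 496.1·0.9950 + 183.6·0.6806 = 618.6 t
  Al2O3: 496.1·0.003000 + 183.6·0.1950 = 37.29 t
  Na2O: 188.2·0.5842 + 183.6·0.1115 = 130.4 t
LOI: 176.8·0.009900 + 496.1·0.002000 + 188.2·0.4158 + 183.6·0.01290 + 167.3·0.002000 + 122.3·0.2221 = 110.9 t
batch − LOI leaves glass = 1334 − 110.9 = 1223 t (consistent with Σ oxide mass)
each oxide over glass, ×100, is wt %

Glass mass = 1223 t (batch 1334 − LOI 110.9).
Composition: ZnO 13.65%, TiO2 14.31%, BaO 7.776%, SiO2 50.56%, Al2O3 3.048%, Na2O 10.66%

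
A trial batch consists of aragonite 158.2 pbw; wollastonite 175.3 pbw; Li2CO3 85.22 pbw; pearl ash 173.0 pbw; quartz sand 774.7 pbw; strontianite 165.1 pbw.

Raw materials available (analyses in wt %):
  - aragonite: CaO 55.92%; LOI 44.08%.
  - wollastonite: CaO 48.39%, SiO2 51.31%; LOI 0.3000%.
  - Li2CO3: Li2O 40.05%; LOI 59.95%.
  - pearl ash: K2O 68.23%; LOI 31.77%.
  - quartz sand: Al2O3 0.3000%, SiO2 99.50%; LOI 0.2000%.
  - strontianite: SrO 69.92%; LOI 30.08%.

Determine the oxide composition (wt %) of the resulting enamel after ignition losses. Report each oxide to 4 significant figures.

Each numeric step keeps full precision at each step. Working values are displayed rounded off to 4 significant digits when written out; every reported result is rounded exactly once. Derived quantities are re-derived in full float precision (the totals, net glass mass, the six compositions, the yield, LOI) starting from the weights for 1304 pbw of glass as they appear in the problem or the answer.
Per-oxide mass from batch:
  Al2O3: 774.7·0.003000 = 2.324 pbw
  CaO: 158.2·0.5592 + 175.3·0.4839 = 173.3 pbw
  SiO2: 175.3·0.5131 + 774.7·0.9950 = 860.8 pbw
  Li2O: 85.22·0.4005 = 34.13 pbw
  SrO: 165.1·0.6992 = 115.4 pbw
  K2O: 173.0·0.6823 = 118.0 pbw
LOI: 158.2·0.4408 + 175.3·0.003000 + 85.22·0.5995 + 173.0·0.3177 + 774.7·0.002000 + 165.1·0.3008 = 227.5 pbw
Glass = total batch minus LOI = 1532 − 227.5 = 1304 pbw (equal to the oxide-mass sum)
percent share: oxide ÷ glass, ×100

Glass mass = 1304 pbw (batch 1532 − LOI 227.5).
Composition: Al2O3 0.1782%, CaO 13.29%, SiO2 66.01%, Li2O 2.617%, SrO 8.853%, K2O 9.052%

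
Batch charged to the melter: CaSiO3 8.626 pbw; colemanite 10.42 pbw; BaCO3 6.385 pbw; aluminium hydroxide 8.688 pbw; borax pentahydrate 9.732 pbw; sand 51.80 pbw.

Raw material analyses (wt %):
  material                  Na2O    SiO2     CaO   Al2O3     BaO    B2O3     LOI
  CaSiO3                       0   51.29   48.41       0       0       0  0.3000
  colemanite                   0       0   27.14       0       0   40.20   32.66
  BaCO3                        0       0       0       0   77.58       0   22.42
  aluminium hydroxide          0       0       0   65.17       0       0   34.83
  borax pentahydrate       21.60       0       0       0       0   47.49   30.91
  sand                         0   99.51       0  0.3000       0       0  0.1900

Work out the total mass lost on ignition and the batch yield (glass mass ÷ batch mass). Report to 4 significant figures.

LOI loss = 10.99 pbw; glass = 84.66 pbw; yield = 88.51%

Working values appear (rounded to four significant digits) on the page; all internal work carries full float precision through every step — every reported value undergoes a single rounding; all derived quantities (the six compositions, LOI, the totals, the yield, glass mass) are rebuilt from the weighed amounts per 84.66 pbw of glass at exact precision as set out in either problem or answer.
Ignition loss by material:
  CaSiO3: 8.626 × 0.003000 = 0.02588 pbw
  colemanite: 10.42 × 0.3266 = 3.403 pbw
  BaCO3: 6.385 × 0.2242 = 1.432 pbw
  aluminium hydroxide: 8.688 × 0.3483 = 3.026 pbw
  borax pentahydrate: 9.732 × 0.3091 = 3.008 pbw
  sand: 51.80 × 0.001900 = 0.09842 pbw
Total LOI = 10.99 pbw
Glass = batch − LOI = 95.65 − 10.99 = 84.66 pbw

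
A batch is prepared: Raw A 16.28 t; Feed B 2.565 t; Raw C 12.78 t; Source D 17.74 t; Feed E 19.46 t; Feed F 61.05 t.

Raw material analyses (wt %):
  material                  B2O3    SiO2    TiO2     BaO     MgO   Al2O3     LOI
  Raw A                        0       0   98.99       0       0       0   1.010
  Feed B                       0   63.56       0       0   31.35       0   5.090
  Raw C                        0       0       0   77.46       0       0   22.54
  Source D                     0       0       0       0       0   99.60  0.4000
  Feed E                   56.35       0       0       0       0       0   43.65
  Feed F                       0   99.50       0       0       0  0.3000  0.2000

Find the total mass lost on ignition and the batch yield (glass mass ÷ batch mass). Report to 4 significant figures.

In-progress results are shown rounded to four significant figures within the worked lines — every computation holds exact precision all the way through. Every reported number takes just one rounding; the derived quantities (net glass mass, the yield, totals, six oxide percentages, ignition loss) are recomputed at full float precision from the weighed amounts for 118.0 t of glass as they appear in the problem or answer text.
Per-material ignition loss:
  Raw A: 16.28 × 0.01010 = 0.1644 t
  Feed B: 2.565 × 0.05090 = 0.1306 t
  Raw C: 12.78 × 0.2254 = 2.881 t
  Source D: 17.74 × 0.004000 = 0.07096 t
  Feed E: 19.46 × 0.4365 = 8.494 t
  Feed F: 61.05 × 0.002000 = 0.1221 t
Total LOI = 11.86 t
Glass = batch − LOI = 129.9 − 11.86 = 118.0 t

LOI loss = 11.86 t; glass = 118.0 t; yield = 90.87%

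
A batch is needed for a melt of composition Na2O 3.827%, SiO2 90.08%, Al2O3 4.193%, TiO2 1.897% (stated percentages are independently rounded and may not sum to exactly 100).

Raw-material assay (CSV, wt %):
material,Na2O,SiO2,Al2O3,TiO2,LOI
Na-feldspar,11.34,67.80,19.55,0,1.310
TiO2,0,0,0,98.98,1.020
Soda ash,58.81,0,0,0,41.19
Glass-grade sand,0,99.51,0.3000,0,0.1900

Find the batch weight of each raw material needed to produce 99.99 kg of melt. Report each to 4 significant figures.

Batch per 99.99 kg melt:
  Na-feldspar: 20.27 kg
  TiO2: 1.916 kg
  Soda ash: 2.599 kg
  Glass-grade sand: 76.70 kg
Total batch = 101.5 kg; LOI loss = 1.501 kg; yield = 98.52%

All arithmetic keeps exact precision in all steps. Working values appear (rounded to four significant digits) alongside each step — each reported figure carries a single rounding. The derived quantities are computed from the batch weights at 99.99 kg of glass at full precision (net glass mass, the totals, the four compositions, the yield, ignition loss) exactly as printed in question or answer.
Target masses of each oxide per 99.99 kg melt:
  Na2O: 3.827% × 99.99 = 3.827 kg
  SiO2: 90.08% × 99.99 = 90.07 kg
  Al2O3: 4.193% × 99.99 = 4.193 kg
  TiO2: 1.897% × 99.99 = 1.897 kg
Sums-versus-targets review applying the batch weights above, at the basis given (delivered sums recover each target net of answer rounding effects):
  Na2O: 20.27·0.1134 + 2.599·0.5881 = 3.827 kg (target 3.827 kg)
  SiO2: 20.27·0.6780 + 76.70·0.9951 = 90.07 kg (target 90.07 kg)
  Al2O3: 20.27·0.1955 + 76.70·0.003000 = 4.193 kg (target 4.193 kg)
  TiO2: 1.916·0.9898 = 1.896 kg (target 1.897 kg)
The glass-mass cross-check: Σ batch − LOI loss = 99.98 kg (summing oxide targets gives 99.99 kg; basis as stated: 99.99 kg — a pure rounding effect).
Adding the batch up: Σ batch = 101.5 kg; Σ batch·LOI gives LOI loss = 1.501 kg; glass ÷ batch gives a yield of 98.52%.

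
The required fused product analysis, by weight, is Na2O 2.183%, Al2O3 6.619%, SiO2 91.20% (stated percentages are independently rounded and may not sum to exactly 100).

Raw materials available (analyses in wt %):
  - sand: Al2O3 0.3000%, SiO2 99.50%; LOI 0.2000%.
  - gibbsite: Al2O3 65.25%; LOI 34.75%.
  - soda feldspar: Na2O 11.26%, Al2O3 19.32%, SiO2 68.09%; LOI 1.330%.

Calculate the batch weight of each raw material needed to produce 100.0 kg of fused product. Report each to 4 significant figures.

The whole derivation holds full float precision at every stage. Rounding to 4 significant figures extends to each intermediate as displayed; every reported result is rounded once only; the derived quantities are rebuilt at exact precision (LOI, glass mass, the three compositions, the yield, the totals) using the weight values on 100.0 kg of glass, as set out in the problem or answer text.
Oxide mass targets, per 100.0 kg fused product:
  Na2O: 2.183% × 100.0 = 2.183 kg
  Al2O3: 6.619% × 100.0 = 6.619 kg
  SiO2: 91.20% × 100.0 = 91.20 kg
Checking each oxide sum working from each reported weight, on the stated basis (sums match the target masses within answer rounding):
  Na2O: 19.39·0.1126 = 2.183 kg (target 2.183 kg)
  Al2O3: 78.39·0.003000 + 4.043·0.6525 + 19.39·0.1932 = 6.619 kg (target 6.619 kg)
  SiO2: 78.39·0.9950 + 19.39·0.6809 = 91.20 kg (target 91.20 kg)
Glass mass check: whole batch net of LOI = 100.0 kg (oxide target masses add up to 100.0 kg; with the basis standing at 100.0 kg — rounding explains the deltas).
Batch grand total — Σ batch = 101.8 kg; the LOI term Σ batch·LOI equals 1.820 kg; yield, glass over the total, = 98.21%.

Batch per 100.0 kg fused product:
  sand: 78.39 kg
  gibbsite: 4.043 kg
  soda feldspar: 19.39 kg
Total batch = 101.8 kg; LOI loss = 1.820 kg; yield = 98.21%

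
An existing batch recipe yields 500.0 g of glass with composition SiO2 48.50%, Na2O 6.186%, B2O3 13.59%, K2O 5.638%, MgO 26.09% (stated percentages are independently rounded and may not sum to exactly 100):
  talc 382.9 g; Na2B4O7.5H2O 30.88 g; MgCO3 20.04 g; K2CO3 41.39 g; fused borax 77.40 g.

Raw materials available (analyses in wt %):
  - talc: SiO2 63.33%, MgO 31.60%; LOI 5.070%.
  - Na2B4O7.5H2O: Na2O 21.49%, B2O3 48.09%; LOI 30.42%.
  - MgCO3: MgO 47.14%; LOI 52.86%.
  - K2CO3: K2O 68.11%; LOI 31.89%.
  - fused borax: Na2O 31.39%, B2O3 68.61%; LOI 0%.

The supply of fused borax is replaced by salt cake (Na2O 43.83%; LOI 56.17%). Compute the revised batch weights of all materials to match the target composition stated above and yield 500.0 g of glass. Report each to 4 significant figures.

Revised batch per 500.0 g glass:
  talc: 382.9 g
  Na2B4O7.5H2O: 141.3 g
  MgCO3: 20.04 g
  K2CO3: 41.39 g
  salt cake: 1.289 g
Total batch = 586.9 g; LOI loss = 86.91 g

All internal work maintains full precision at all times; the intermediate values are displayed with 4-significant-figure rounding between the steps; every reported figure takes exactly one rounding. Derived quantities are recomputed at full precision (yield, totals, ignition loss, net glass mass, the five compositions) from the weighed amounts on 500.0 g of glass, as they appear in the problem or answer text.
Target oxide masses per 500.0 g glass:
  SiO2: 48.50% × 500.0 = 242.5 g
  Na2O: 6.186% × 500.0 = 30.93 g
  B2O3: 13.59% × 500.0 = 67.95 g
  K2O: 5.638% × 500.0 = 28.19 g
  MgO: 26.09% × 500.0 = 130.4 g
Oxide-by-oxide audit given the weights on record, relative to the basis at hand (delivered sums recover each target within answer rounding):
  SiO2: 382.9·0.6333 = 242.5 g (target 242.5 g)
  Na2O: 141.3·0.2149 + 1.289·0.4383 = 30.93 g (target 30.93 g)
  B2O3: 141.3·0.4809 = 67.95 g (target 67.95 g)
  K2O: 41.39·0.6811 = 28.19 g (target 28.19 g)
  MgO: 382.9·0.3160 + 20.04·0.4714 = 130.4 g (target 130.4 g)
Mass balance on the glass: batch Σ − ignition loss = 500.0 g (targets for the oxides total 500.0 g; versus the stated basis of 500.0 g — rounding explains the deltas).
Batch grand total — Σ batch = 586.9 g; Σ batch·LOI gives LOI loss = 86.91 g; yield: glass divided by total = 85.19%.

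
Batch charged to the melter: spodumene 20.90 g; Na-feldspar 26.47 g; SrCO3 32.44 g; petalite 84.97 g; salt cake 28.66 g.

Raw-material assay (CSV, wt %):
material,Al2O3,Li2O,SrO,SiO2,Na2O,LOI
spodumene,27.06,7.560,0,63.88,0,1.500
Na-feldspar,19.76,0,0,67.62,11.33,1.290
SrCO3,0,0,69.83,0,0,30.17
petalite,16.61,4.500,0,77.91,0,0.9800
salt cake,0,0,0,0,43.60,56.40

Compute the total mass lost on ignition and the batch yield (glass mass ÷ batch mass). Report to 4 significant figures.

The intermediate values appear, with 4-significant-figure rounding, as written; all arithmetic runs at exact precision from first step to last — every reported figure carries a single rounding. All derived quantities are carried at full float precision (the totals, the yield, net glass mass, five oxide percentages, ignition loss) using the weight values on 166.0 g of glass, as they appear in the problem or the answer.
Material-by-material LOI:
  spodumene: 20.90 × 0.01500 = 0.3135 g
  Na-feldspar: 26.47 × 0.01290 = 0.3415 g
  SrCO3: 32.44 × 0.3017 = 9.787 g
  petalite: 84.97 × 0.009800 = 0.8327 g
  salt cake: 28.66 × 0.5640 = 16.16 g
Total LOI = 27.44 g
Glass = batch − LOI = 193.4 − 27.44 = 166.0 g

LOI loss = 27.44 g; glass = 166.0 g; yield = 85.82%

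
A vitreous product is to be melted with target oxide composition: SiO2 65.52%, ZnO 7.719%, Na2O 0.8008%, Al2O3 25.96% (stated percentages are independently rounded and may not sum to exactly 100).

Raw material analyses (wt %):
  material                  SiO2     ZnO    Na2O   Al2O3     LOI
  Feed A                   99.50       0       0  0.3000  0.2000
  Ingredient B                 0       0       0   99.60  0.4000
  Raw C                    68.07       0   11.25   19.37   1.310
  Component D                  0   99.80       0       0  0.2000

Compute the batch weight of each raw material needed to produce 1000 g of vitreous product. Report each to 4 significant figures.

Batch per 1000 g vitreous product:
  Feed A: 609.8 g
  Ingredient B: 245.0 g
  Raw C: 71.18 g
  Component D: 77.34 g
Total batch = 1003 g; LOI loss = 3.287 g; yield = 99.67%

Mid-chain values are printed, with 4-significant-figure rounding, as written. Every computation carries full float precision all the way through; every reported value is rounded a single time; all derived quantities, including ignition loss, net glass mass, four oxide percentages, yield, the totals, are re-derived from the weighed amounts at 1000 g of glass in full precision, as set out in the problem or the answer.
Oxide mass targets, per 1000 g vitreous product:
  SiO2: 65.52% × 1000 = 655.2 g
  ZnO: 7.719% × 1000 = 77.19 g
  Na2O: 0.8008% × 1000 = 8.008 g
  Al2O3: 25.96% × 1000 = 259.6 g
A balance pass over the oxides, on the weights just shown, against the basis in use (sum by sum, the targets are met net of answer rounding effects):
  SiO2: 609.8·0.9950 + 71.18·0.6807 = 655.2 g (target 655.2 g)
  ZnO: 77.34·0.9980 = 77.19 g (target 77.19 g)
  Na2O: 71.18·0.1125 = 8.008 g (target 8.008 g)
  Al2O3: 609.8·0.003000 + 245.0·0.9960 + 71.18·0.1937 = 259.6 g (target 259.6 g)
Consistency of the glass mass: batch total minus LOI = 1000 g (targets for the oxides total 1000 g; basis as stated: 1000 g — differing by rounding only).
Batch grand total — Σ batch = 1003 g; Σ batch·LOI gives LOI loss = 3.287 g; yield = glass ÷ total batch = 99.67%.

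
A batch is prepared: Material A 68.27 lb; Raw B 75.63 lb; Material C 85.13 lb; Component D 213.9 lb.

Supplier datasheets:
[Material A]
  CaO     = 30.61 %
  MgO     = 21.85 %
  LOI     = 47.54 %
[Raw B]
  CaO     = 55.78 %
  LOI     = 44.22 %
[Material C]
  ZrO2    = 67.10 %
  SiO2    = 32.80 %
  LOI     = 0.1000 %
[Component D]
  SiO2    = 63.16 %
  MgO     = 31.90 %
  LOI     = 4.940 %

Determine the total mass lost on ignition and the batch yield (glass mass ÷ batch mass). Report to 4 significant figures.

All arithmetic maintains exact precision at all times. Values along the way are shown with 4-significant-figure rounding as written; each reported number is rounded only once — all derived quantities are re-derived from the weighed amounts for 366.4 lb of glass in full precision (four oxide percentages, LOI, totals, the yield, glass mass) as quoted within problem or answer.
LOI of each material in turn:
  Material A: 68.27 × 0.4754 = 32.46 lb
  Raw B: 75.63 × 0.4422 = 33.44 lb
  Material C: 85.13 × 0.001000 = 0.08513 lb
  Component D: 213.9 × 0.04940 = 10.57 lb
Total LOI = 76.55 lb
Glass = batch − LOI = 442.9 − 76.55 = 366.4 lb

LOI loss = 76.55 lb; glass = 366.4 lb; yield = 82.72%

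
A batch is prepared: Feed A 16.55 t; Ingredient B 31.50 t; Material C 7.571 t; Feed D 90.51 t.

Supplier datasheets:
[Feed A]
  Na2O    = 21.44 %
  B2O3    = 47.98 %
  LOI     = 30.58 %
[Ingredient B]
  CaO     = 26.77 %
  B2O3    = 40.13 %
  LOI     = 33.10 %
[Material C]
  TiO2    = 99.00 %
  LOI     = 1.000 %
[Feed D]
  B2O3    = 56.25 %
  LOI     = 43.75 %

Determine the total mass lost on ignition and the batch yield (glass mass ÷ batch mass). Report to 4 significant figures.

LOI loss = 55.16 t; glass = 90.97 t; yield = 62.25%

Every computation holds full precision at every stage; working values are displayed (rounded to 4 significant figures) as written — every reported value undergoes a single rounding; the derived quantities, including the four compositions, glass mass, totals, ignition loss, the yield, are computed starting from the weights per 90.97 t of glass at exact precision as they appear in the question or the answer.
Loss on ignition, line by line:
  Feed A: 16.55 × 0.3058 = 5.061 t
  Ingredient B: 31.50 × 0.3310 = 10.43 t
  Material C: 7.571 × 0.01000 = 0.07571 t
  Feed D: 90.51 × 0.4375 = 39.60 t
Total LOI = 55.16 t
Glass = batch − LOI = 146.1 − 55.16 = 90.97 t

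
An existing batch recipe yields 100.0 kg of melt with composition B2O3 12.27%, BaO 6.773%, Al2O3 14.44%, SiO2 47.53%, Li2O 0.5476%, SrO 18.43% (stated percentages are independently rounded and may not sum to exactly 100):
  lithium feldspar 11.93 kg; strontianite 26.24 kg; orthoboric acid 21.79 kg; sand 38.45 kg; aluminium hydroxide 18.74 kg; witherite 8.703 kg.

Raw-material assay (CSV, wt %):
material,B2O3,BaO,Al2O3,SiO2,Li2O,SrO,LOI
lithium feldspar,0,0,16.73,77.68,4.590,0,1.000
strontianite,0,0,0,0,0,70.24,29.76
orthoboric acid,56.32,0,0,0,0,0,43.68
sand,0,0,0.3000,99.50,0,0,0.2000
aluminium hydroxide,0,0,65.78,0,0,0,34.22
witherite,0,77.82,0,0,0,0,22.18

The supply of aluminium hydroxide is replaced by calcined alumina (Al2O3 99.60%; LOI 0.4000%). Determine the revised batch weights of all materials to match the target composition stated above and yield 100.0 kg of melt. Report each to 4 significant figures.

Revised batch per 100.0 kg melt:
  lithium feldspar: 11.93 kg
  strontianite: 26.24 kg
  orthoboric acid: 21.79 kg
  sand: 38.45 kg
  calcined alumina: 12.38 kg
  witherite: 8.703 kg
Total batch = 119.5 kg; LOI loss = 19.50 kg

All internal work keeps full precision in all steps — values along the way are shown rounded off to 4 significant figures between the steps; each reported number receives exactly one rounding. The derived quantities are re-derived starting from the weights on 100.0 kg of glass in full precision (LOI, totals, net glass mass, yield, the six compositions), as they appear in the problem or the answer.
Target masses of each oxide per 100.0 kg melt:
  B2O3: 12.27% × 100.0 = 12.27 kg
  BaO: 6.773% × 100.0 = 6.773 kg
  Al2O3: 14.44% × 100.0 = 14.44 kg
  SiO2: 47.53% × 100.0 = 47.53 kg
  Li2O: 0.5476% × 100.0 = 0.5476 kg
  SrO: 18.43% × 100.0 = 18.43 kg
Oxide-by-oxide audit on the weights just shown, per the basis as stated (summed amounts equal target values given rounding of the digits):
  B2O3: 21.79·0.5632 = 12.27 kg (target 12.27 kg)
  BaO: 8.703·0.7782 = 6.773 kg (target 6.773 kg)
  Al2O3: 11.93·0.1673 + 38.45·0.003000 + 12.38·0.9960 = 14.44 kg (target 14.44 kg)
  SiO2: 11.93·0.7768 + 38.45·0.9950 = 47.52 kg (target 47.53 kg)
  Li2O: 11.93·0.04590 = 0.5476 kg (target 0.5476 kg)
  SrO: 26.24·0.7024 = 18.43 kg (target 18.43 kg)
The glass-mass cross-check: Σ batch − LOI loss = 99.99 kg (summing oxide targets gives 99.99 kg; basis as stated: 100.0 kg — differing by rounding only).
Total batch = Σ batch = 119.5 kg; Σ batch·LOI gives LOI loss = 19.50 kg; yield: glass divided by total = 83.68%.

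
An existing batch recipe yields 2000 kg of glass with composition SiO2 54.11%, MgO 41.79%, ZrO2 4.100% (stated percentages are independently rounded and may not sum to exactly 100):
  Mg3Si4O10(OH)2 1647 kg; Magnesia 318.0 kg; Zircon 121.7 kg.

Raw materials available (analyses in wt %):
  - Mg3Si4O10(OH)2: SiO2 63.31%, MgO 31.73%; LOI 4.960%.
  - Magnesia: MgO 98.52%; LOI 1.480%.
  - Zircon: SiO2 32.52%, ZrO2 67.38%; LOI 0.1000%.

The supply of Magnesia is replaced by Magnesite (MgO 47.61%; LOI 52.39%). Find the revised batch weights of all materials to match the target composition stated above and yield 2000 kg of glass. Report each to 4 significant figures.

Revised batch per 2000 kg glass:
  Mg3Si4O10(OH)2: 1647 kg
  Magnesite: 658.0 kg
  Zircon: 121.7 kg
Total batch = 2427 kg; LOI loss = 426.5 kg

Each numeric step maintains full float precision through the solve; rounding to 4 significant figures governs each in-between result as displayed — a single rounding finalizes each reported figure — derived quantities (ignition loss, yield, the totals, net glass mass, three oxide percentages) are computed in exact precision from the weighed amounts for 2000 kg of glass, as quoted within problem or answer.
Oxide-by-oxide targets in 2000 kg glass:
  SiO2: 54.11% × 2000 = 1082 kg
  MgO: 41.79% × 2000 = 835.8 kg
  ZrO2: 4.100% × 2000 = 82.00 kg
Sums-versus-targets review with the batch weights as given, for the quoted basis mass (target by target, the sums agree given rounding of the digits):
  SiO2: 1647·0.6331 + 121.7·0.3252 = 1082 kg (target 1082 kg)
  MgO: 1647·0.3173 + 658.0·0.4761 = 835.9 kg (target 835.8 kg)
  ZrO2: 121.7·0.6738 = 82.00 kg (target 82.00 kg)
Auditing the glass mass value: the batch minus its LOI: 2000 kg (targets for the oxides total 2000 kg; versus the stated basis of 2000 kg — any gap is answer rounding).
Batch total: Σ batch = 2427 kg; ignition loss, Σ(batch × LOI) = 426.5 kg; yield: glass divided by total = 82.42%.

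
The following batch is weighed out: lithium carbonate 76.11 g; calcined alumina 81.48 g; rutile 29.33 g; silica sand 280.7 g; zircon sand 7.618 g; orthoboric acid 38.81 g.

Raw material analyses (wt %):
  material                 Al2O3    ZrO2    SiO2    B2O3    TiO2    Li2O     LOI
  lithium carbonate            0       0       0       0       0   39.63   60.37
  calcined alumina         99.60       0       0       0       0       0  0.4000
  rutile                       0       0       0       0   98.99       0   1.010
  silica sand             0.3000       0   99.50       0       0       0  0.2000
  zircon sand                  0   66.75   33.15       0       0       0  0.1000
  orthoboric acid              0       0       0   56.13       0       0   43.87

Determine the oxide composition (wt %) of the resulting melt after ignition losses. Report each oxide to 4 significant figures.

Glass mass = 449.9 g (batch 514.0 − LOI 64.16).
Composition: Al2O3 18.23%, ZrO2 1.130%, SiO2 62.64%, B2O3 4.842%, TiO2 6.454%, Li2O 6.704%

Mid-chain values are printed rounded to 4 significant figures. Every computation holds exact precision in all steps. Exactly one rounding goes into each reported result — all derived quantities (glass mass, the totals, the six compositions, the yield, LOI) are carried from the weighed amounts on 449.9 g of glass in full float precision as they appear in question or answer.
Oxide-by-oxide delivered mass:
  Al2O3: 81.48·0.9960 + 280.7·0.003000 = 82.00 g
  ZrO2: 7.618·0.6675 = 5.085 g
  SiO2: 280.7·0.9950 + 7.618·0.3315 = 281.8 g
  B2O3: 38.81·0.5613 = 21.78 g
  TiO2: 29.33·0.9899 = 29.03 g
  Li2O: 76.11·0.3963 = 30.16 g
LOI: 76.11·0.6037 + 81.48·0.004000 + 29.33·0.01010 + 280.7·0.002000 + 7.618·0.001000 + 38.81·0.4387 = 64.16 g
The glass mass, total less LOI, = 514.0 − 64.16 = 449.9 g (equal to the oxide-mass sum)
wt % = oxide mass / glass mass × 100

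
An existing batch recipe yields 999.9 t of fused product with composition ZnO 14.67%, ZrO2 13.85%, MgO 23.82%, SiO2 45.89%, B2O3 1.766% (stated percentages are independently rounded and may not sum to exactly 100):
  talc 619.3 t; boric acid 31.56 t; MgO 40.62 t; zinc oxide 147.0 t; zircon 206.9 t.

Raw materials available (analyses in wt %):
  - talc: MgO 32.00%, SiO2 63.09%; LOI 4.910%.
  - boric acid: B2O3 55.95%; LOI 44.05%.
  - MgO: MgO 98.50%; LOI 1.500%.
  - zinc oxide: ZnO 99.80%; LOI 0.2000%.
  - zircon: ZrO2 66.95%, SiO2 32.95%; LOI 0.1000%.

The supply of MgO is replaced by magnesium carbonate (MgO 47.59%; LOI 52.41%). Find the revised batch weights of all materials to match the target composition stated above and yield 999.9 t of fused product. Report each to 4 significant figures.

Revised batch per 999.9 t fused product:
  talc: 619.3 t
  boric acid: 31.56 t
  magnesium carbonate: 84.07 t
  zinc oxide: 147.0 t
  zircon: 206.9 t
Total batch = 1089 t; LOI loss = 88.87 t

Working values are shown with 4-significant-digit rounding when written out. The whole derivation runs at full precision at each step — every reported value undergoes a single rounding — all derived quantities, including the totals, the yield, glass mass, the five compositions, LOI, are recomputed starting from the weights at 999.9 t of glass in full float precision as given in problem or answer.
Per-oxide target masses for 999.9 t fused product:
  ZnO: 14.67% × 999.9 = 146.7 t
  ZrO2: 13.85% × 999.9 = 138.5 t
  MgO: 23.82% × 999.9 = 238.2 t
  SiO2: 45.89% × 999.9 = 458.9 t
  B2O3: 1.766% × 999.9 = 17.66 t
Mass-balance tally per oxide given the weights on record, at the basis given (every target is met by its sum given rounding of the digits):
  ZnO: 147.0·0.9980 = 146.7 t (target 146.7 t)
  ZrO2: 206.9·0.6695 = 138.5 t (target 138.5 t)
  MgO: 619.3·0.3200 + 84.07·0.4759 = 238.2 t (target 238.2 t)
  SiO2: 619.3·0.6309 + 206.9·0.3295 = 458.9 t (target 458.9 t)
  B2O3: 31.56·0.5595 = 17.66 t (target 17.66 t)
Glass-mass sanity pass: total batch − LOI = 1000 t (per-oxide target masses sum to 999.9 t; the stated basis being 999.9 t — gaps are rounding artifacts).
Total batch = Σ batch = 1089 t; LOI loss = Σ batch·LOI = 88.87 t; yield = glass ÷ total batch = 91.84%.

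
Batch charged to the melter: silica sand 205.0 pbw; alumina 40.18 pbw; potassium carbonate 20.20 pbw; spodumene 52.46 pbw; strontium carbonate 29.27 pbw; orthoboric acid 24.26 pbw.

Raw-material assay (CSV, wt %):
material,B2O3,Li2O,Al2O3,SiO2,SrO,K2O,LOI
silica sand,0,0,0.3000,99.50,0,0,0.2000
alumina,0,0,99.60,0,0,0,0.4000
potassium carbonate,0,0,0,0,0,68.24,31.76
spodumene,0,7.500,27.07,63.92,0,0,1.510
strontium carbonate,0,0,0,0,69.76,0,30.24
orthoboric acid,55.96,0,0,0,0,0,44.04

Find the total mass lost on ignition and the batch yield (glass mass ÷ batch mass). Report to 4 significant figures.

LOI loss = 27.31 pbw; glass = 344.1 pbw; yield = 92.65%

All internal work runs at exact precision in all steps; intermediates are shown rounded off to 4 significant digits as written — every reported number sees exactly one rounding; derived quantities, which include six oxide percentages, LOI, the yield, glass mass, totals, are rebuilt in full precision, as given in question or answer, from the batch weights for 344.1 pbw of glass.
LOI of each material in turn:
  silica sand: 205.0 × 0.002000 = 0.4100 pbw
  alumina: 40.18 × 0.004000 = 0.1607 pbw
  potassium carbonate: 20.20 × 0.3176 = 6.416 pbw
  spodumene: 52.46 × 0.01510 = 0.7921 pbw
  strontium carbonate: 29.27 × 0.3024 = 8.851 pbw
  orthoboric acid: 24.26 × 0.4404 = 10.68 pbw
Total LOI = 27.31 pbw
Glass = batch − LOI = 371.4 − 27.31 = 344.1 pbw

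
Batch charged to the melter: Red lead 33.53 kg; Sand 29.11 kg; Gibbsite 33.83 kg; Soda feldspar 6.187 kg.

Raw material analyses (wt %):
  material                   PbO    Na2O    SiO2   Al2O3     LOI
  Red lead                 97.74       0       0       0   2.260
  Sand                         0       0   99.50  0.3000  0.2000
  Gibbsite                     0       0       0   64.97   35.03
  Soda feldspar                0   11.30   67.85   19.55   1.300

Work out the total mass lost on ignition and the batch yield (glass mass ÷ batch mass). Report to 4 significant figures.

Exact precision is carried from start to finish. In-progress results are printed rounded to four significant digits — a single rounding finalizes every reported result; derived quantities, including totals, net glass mass, the four compositions, the yield, ignition loss, are rebuilt from the weighed amounts on 89.91 kg of glass in full precision as given in the problem or answer text.
Each material's LOI contribution:
  Red lead: 33.53 × 0.02260 = 0.7578 kg
  Sand: 29.11 × 0.002000 = 0.05822 kg
  Gibbsite: 33.83 × 0.3503 = 11.85 kg
  Soda feldspar: 6.187 × 0.01300 = 0.08043 kg
Total LOI = 12.75 kg
Glass = batch − LOI = 102.7 − 12.75 = 89.91 kg

LOI loss = 12.75 kg; glass = 89.91 kg; yield = 87.58%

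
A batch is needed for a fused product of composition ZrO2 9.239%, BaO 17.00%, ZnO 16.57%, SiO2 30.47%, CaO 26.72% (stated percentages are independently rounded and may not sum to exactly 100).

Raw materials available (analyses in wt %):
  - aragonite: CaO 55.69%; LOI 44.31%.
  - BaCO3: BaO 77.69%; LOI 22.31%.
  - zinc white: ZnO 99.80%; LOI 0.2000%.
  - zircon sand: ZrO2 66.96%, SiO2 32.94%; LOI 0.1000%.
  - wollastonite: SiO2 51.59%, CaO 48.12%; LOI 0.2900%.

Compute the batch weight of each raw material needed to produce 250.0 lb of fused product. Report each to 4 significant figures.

Batch per 250.0 lb fused product:
  aragonite: 11.40 lb
  BaCO3: 54.70 lb
  zinc white: 41.51 lb
  zircon sand: 34.49 lb
  wollastonite: 125.6 lb
Total batch = 267.7 lb; LOI loss = 17.74 lb; yield = 93.37%

Intermediates are rounded off to 4 significant digits when displayed; the whole derivation maintains full precision at every stage; every reported figure is rounded only once. Derived quantities are computed starting from the weights for 250.0 lb of glass at full float precision (yield, net glass mass, ignition loss, totals, the five compositions) exactly as printed in problem or answer.
The oxide mass targets at 250.0 lb fused product:
  ZrO2: 9.239% × 250.0 = 23.10 lb
  BaO: 17.00% × 250.0 = 42.50 lb
  ZnO: 16.57% × 250.0 = 41.42 lb
  SiO2: 30.47% × 250.0 = 76.18 lb
  CaO: 26.72% × 250.0 = 66.80 lb
Balance tally, oxide-wise, from the weights as reported, for the quoted basis mass (every target is met by its sum inside rounding margins):
  ZrO2: 34.49·0.6696 = 23.09 lb (target 23.10 lb)
  BaO: 54.70·0.7769 = 42.50 lb (target 42.50 lb)
  ZnO: 41.51·0.9980 = 41.43 lb (target 41.42 lb)
  SiO2: 34.49·0.3294 + 125.6·0.5159 = 76.16 lb (target 76.18 lb)
  CaO: 11.40·0.5569 + 125.6·0.4812 = 66.79 lb (target 66.80 lb)
Consistency of the glass mass: Σ batch − LOI loss = 250.0 lb (targets for the oxides total 250.0 lb; the stated basis being 250.0 lb — a pure rounding effect).
Whole-batch sum: Σ batch = 267.7 lb; the LOI term Σ batch·LOI equals 17.74 lb; the yield ratio, glass ÷ batch: 93.37%.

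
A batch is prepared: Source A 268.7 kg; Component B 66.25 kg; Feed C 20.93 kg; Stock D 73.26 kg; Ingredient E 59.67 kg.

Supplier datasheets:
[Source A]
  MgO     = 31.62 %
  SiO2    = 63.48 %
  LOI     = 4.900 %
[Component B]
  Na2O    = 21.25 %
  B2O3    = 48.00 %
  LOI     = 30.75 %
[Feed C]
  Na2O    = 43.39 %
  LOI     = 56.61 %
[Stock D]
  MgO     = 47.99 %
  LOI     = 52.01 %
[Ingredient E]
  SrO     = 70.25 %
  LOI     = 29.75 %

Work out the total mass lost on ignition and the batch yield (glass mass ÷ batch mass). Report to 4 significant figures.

Intermediates are printed (rounded to 4 significant figures) across the worked steps. The whole derivation maintains full float precision all the way through; each reported number includes exactly one rounding. Derived quantities are carried at full precision (the five compositions, totals, the yield, ignition loss, glass mass) using the weight values on 387.6 kg of glass, exactly as printed in either problem or answer.
Ignition loss by material:
  Source A: 268.7 × 0.04900 = 13.17 kg
  Component B: 66.25 × 0.3075 = 20.37 kg
  Feed C: 20.93 × 0.5661 = 11.85 kg
  Stock D: 73.26 × 0.5201 = 38.10 kg
  Ingredient E: 59.67 × 0.2975 = 17.75 kg
Total LOI = 101.2 kg
Glass = batch − LOI = 488.8 − 101.2 = 387.6 kg

LOI loss = 101.2 kg; glass = 387.6 kg; yield = 79.29%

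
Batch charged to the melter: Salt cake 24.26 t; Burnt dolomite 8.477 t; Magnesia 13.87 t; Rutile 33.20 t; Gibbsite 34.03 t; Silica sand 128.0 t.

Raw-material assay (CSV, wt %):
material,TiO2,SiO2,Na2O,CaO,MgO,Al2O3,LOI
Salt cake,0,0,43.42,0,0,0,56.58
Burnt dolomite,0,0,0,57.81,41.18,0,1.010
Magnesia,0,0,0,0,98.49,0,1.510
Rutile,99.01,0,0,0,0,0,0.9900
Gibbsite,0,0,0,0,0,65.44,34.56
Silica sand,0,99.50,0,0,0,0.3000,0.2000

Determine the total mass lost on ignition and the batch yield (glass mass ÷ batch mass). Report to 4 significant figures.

LOI loss = 26.37 t; glass = 215.5 t; yield = 89.10%

Mid-chain values are displayed rounded off to 4 significant digits at each printed step. All internal work carries exact precision end to end; every reported number receives exactly one rounding. All derived quantities, which include the yield, the six compositions, ignition loss, totals, net glass mass, are rebuilt in exact precision, precisely as stated by question or answer, from the weighed amounts for 215.5 t of glass.
Per-material ignition loss:
  Salt cake: 24.26 × 0.5658 = 13.73 t
  Burnt dolomite: 8.477 × 0.01010 = 0.08562 t
  Magnesia: 13.87 × 0.01510 = 0.2094 t
  Rutile: 33.20 × 0.009900 = 0.3287 t
  Gibbsite: 34.03 × 0.3456 = 11.76 t
  Silica sand: 128.0 × 0.002000 = 0.2560 t
Total LOI = 26.37 t
Glass = batch − LOI = 241.8 − 26.37 = 215.5 t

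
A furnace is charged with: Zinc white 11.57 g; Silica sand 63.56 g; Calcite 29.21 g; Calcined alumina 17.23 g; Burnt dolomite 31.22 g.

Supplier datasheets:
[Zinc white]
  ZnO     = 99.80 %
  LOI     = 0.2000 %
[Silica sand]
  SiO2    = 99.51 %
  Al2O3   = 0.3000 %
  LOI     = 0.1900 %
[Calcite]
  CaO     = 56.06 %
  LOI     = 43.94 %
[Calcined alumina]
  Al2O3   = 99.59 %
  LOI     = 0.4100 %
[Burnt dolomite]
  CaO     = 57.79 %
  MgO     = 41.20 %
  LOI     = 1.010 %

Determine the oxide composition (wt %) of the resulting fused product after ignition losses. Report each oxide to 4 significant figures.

Every computation keeps full precision from start to finish. The intermediate values appear, rounded to 4 significant figures, in the printout; every reported result takes a single rounding — all derived quantities (totals, the five compositions, net glass mass, LOI, yield) are rebuilt in full precision from the batch weights for 139.4 g of glass, as they appear in either problem or answer.
Oxide-by-oxide delivered mass:
  CaO: 29.21·0.5606 + 31.22·0.5779 = 34.42 g
  MgO: 31.22·0.4120 = 12.86 g
  SiO2: 63.56·0.9951 = 63.25 g
  Al2O3: 63.56·0.003000 + 17.23·0.9959 = 17.35 g
  ZnO: 11.57·0.9980 = 11.55 g
LOI: 11.57·0.002000 + 63.56·0.001900 + 29.21·0.4394 + 17.23·0.004100 + 31.22·0.01010 = 13.36 g
Glass = total batch minus LOI = 152.8 − 13.36 = 139.4 g (matching Σ of the oxides)
percent share: oxide ÷ glass, ×100

Glass mass = 139.4 g (batch 152.8 − LOI 13.36).
Composition: CaO 24.69%, MgO 9.225%, SiO2 45.36%, Al2O3 12.44%, ZnO 8.282%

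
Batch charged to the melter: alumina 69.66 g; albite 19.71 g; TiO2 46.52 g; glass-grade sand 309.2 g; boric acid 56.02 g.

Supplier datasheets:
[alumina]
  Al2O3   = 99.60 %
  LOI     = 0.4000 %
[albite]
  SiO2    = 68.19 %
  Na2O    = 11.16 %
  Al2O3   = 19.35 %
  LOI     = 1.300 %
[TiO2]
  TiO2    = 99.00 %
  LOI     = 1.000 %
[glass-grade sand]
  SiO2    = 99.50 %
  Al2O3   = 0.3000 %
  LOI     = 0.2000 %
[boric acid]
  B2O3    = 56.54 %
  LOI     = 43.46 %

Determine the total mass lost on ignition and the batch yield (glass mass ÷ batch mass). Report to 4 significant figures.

In-progress results appear (rounded to 4 significant digits) alongside each step; the whole derivation keeps full float precision in all steps. Exactly one rounding lands on every reported value; all derived quantities (the totals, the five compositions, net glass mass, LOI, the yield) are computed in full precision starting from the weights per 475.1 g of glass as given in the question or the answer.
LOI of each material in turn:
  alumina: 69.66 × 0.004000 = 0.2786 g
  albite: 19.71 × 0.01300 = 0.2562 g
  TiO2: 46.52 × 0.01000 = 0.4652 g
  glass-grade sand: 309.2 × 0.002000 = 0.6184 g
  boric acid: 56.02 × 0.4346 = 24.35 g
Total LOI = 25.96 g
Glass = batch − LOI = 501.1 − 25.96 = 475.1 g

LOI loss = 25.96 g; glass = 475.1 g; yield = 94.82%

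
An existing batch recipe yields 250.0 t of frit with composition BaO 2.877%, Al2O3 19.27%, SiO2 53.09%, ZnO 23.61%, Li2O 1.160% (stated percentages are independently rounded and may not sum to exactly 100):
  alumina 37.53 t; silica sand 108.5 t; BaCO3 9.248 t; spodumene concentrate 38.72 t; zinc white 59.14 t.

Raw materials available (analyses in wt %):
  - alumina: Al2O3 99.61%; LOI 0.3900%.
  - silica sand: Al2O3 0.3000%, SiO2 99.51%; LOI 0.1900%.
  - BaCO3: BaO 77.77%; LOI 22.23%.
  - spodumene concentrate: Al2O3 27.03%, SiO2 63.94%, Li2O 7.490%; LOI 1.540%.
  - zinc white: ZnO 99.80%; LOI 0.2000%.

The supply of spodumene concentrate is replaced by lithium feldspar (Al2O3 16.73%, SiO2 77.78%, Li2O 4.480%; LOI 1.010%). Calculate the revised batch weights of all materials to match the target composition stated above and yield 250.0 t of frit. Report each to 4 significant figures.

Exact precision is carried from start to finish — rounding to 4 significant digits governs every mid-chain value as displayed; each reported result is rounded only once — all derived quantities, including glass mass, totals, yield, five oxide percentages, LOI, are carried from the batch weights per 250.0 t of glass in full precision, as quoted within the problem or answer text.
Target oxide masses per 250.0 t frit:
  BaO: 2.877% × 250.0 = 7.192 t
  Al2O3: 19.27% × 250.0 = 48.18 t
  SiO2: 53.09% × 250.0 = 132.7 t
  ZnO: 23.61% × 250.0 = 59.02 t
  Li2O: 1.160% × 250.0 = 2.900 t
Sums-versus-targets review from the weights as reported, on the stated basis (sum by sum, the targets are met once rounding is allowed for):
  BaO: 9.248·0.7777 = 7.192 t (target 7.192 t)
  Al2O3: 37.24·0.9961 + 82.78·0.003000 + 64.73·0.1673 = 48.17 t (target 48.18 t)
  SiO2: 82.78·0.9951 + 64.73·0.7778 = 132.7 t (target 132.7 t)
  ZnO: 59.14·0.9980 = 59.02 t (target 59.02 t)
  Li2O: 64.73·0.04480 = 2.900 t (target 2.900 t)
Glass-mass sanity pass: batch total minus LOI = 250.0 t (the targets, summed, come to 250.0 t; stated basis 250.0 t — gaps are rounding artifacts).
Batch grand total — Σ batch = 253.1 t; ignition loss, Σ(batch × LOI) = 3.130 t; yield, glass over the total, = 98.76%.

Revised batch per 250.0 t frit:
  alumina: 37.24 t
  silica sand: 82.78 t
  BaCO3: 9.248 t
  lithium feldspar: 64.73 t
  zinc white: 59.14 t
Total batch = 253.1 t; LOI loss = 3.130 t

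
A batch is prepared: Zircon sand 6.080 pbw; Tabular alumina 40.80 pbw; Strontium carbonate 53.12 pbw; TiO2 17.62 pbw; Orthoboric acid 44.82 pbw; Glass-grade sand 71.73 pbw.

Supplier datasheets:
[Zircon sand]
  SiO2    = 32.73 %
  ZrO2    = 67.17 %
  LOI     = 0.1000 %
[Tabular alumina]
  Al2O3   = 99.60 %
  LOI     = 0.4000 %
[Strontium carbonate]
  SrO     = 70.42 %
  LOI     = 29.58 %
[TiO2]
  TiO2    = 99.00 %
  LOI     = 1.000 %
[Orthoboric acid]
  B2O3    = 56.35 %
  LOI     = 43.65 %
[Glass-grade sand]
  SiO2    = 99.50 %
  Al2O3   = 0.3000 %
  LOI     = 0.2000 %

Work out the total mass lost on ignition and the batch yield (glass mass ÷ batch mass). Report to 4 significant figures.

LOI loss = 35.77 pbw; glass = 198.4 pbw; yield = 84.73%

Every computation maintains full precision throughout. Rounding to 4 significant figures applies to each mid-chain value as shown. A single rounding produces each reported figure; the derived quantities, including yield, ignition loss, totals, the six compositions, glass mass, are computed using the weight values for 198.4 pbw of glass at full precision as set out in question or answer.
Per-material ignition loss:
  Zircon sand: 6.080 × 0.001000 = 0.006080 pbw
  Tabular alumina: 40.80 × 0.004000 = 0.1632 pbw
  Strontium carbonate: 53.12 × 0.2958 = 15.71 pbw
  TiO2: 17.62 × 0.01000 = 0.1762 pbw
  Orthoboric acid: 44.82 × 0.4365 = 19.56 pbw
  Glass-grade sand: 71.73 × 0.002000 = 0.1435 pbw
Total LOI = 35.77 pbw
Glass = batch − LOI = 234.2 − 35.77 = 198.4 pbw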